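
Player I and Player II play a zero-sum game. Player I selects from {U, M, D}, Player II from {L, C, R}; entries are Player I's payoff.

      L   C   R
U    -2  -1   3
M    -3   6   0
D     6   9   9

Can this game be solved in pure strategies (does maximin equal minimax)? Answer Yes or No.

Yes

Row minima: U → -2, M → -3, D → 6; maximin = 6.
Column maxima: L → 6, C → 9, R → 9; minimax = 6.
maximin = minimax = 6, so a saddle point exists.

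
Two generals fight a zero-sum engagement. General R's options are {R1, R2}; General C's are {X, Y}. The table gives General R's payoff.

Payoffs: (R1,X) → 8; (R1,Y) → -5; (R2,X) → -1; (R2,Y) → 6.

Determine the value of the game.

Row minima: R1 → -5, R2 → -1; maximin = -1.
Column maxima: X → 8, Y → 6; minimax = 6.
-1 ≠ 6, so there is no saddle point; optimal play is mixed.
Let General R play R1 with probability p. Expected payoff against X: 8p + (-1)(1−p) = 9p − 1; against Y: (-5)p + 6(1−p) = −11p + 6.
Setting these equal: 9p − 1 = −11p + 6 ⇒ 20p = 7 ⇒ p = 7/20, and the value is (9)·(7/20) − 1 = 43/20.
For General C: with q = P(X), equating R1's and R2's payoffs gives 13q − 5 = −7q + 6 ⇒ q = 11/20.

43/20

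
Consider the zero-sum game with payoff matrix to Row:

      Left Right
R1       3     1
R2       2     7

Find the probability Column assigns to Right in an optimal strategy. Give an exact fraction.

1/7

Row minima: R1 → 1, R2 → 2; maximin = 2.
Column maxima: Left → 3, Right → 7; minimax = 3.
2 ≠ 3, so there is no saddle point; optimal play is mixed.
Let Row play R1 with probability p. Expected payoff against Left: 3p + 2(1−p) = p + 2; against Right: 1p + 7(1−p) = −6p + 7.
Setting these equal: p + 2 = −6p + 7 ⇒ 7p = 5 ⇒ p = 5/7, and the value is (1)·(5/7) + 2 = 19/7.
For Column: with q = P(Left), equating R1's and R2's payoffs gives 2q + 1 = −5q + 7 ⇒ q = 6/7.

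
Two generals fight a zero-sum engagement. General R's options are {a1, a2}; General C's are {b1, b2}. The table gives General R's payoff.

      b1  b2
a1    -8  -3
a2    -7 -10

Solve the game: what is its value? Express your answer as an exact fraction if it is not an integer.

Row minima: a1 → -8, a2 → -10; maximin = -8.
Column maxima: b1 → -7, b2 → -3; minimax = -7.
-8 ≠ -7, so there is no saddle point; optimal play is mixed.
Let General R play a1 with probability p. Expected payoff against b1: (-8)p + (-7)(1−p) = −p − 7; against b2: (-3)p + (-10)(1−p) = 7p − 10.
Setting these equal: −p − 7 = 7p − 10 ⇒ −8p = -3 ⇒ p = 3/8, and the value is (-1)·(3/8) − 7 = -59/8.
For General C: with q = P(b1), equating a1's and a2's payoffs gives −5q − 3 = 3q − 10 ⇒ q = 7/8.

-59/8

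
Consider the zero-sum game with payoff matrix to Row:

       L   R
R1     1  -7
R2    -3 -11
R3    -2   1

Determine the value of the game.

Row minima: R1 → -7, R2 → -11, R3 → -2; maximin = -2.
Column maxima: L → 1, R → 1; minimax = 1.
-2 ≠ 1, so there is no saddle point; optimal play is mixed.
R2 is strictly dominated by R1, so Row never plays it.
On the remaining 2×2 (R1, R3 vs L, R):
Let Row play R1 with probability p. Expected payoff against L: 1p + (-2)(1−p) = 3p − 2; against R: (-7)p + 1(1−p) = −8p + 1.
Setting these equal: 3p − 2 = −8p + 1 ⇒ 11p = 3 ⇒ p = 3/11, and the value is (3)·(3/11) − 2 = -13/11.
For Column: with q = P(L), equating R1's and R3's payoffs gives 8q − 7 = −3q + 1 ⇒ q = 8/11.

-13/11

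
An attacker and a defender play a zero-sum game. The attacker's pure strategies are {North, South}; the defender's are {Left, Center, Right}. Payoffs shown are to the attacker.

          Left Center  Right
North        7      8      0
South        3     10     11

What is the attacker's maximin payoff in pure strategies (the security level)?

Row minima: North → 0, South → 3.
The best of these is 3.

3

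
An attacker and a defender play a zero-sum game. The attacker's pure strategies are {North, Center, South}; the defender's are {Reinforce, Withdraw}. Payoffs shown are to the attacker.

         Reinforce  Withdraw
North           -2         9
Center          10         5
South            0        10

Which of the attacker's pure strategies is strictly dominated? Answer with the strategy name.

North

South gives a strictly higher payoff than North against every column: 0 > -2, 10 > 9.
So North is strictly dominated and the attacker never plays it.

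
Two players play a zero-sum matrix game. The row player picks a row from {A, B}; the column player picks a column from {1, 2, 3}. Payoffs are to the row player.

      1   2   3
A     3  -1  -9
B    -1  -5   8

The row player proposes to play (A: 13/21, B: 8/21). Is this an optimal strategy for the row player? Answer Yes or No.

Against 1 this mix gives (13/21)·3 + (8/21)·(-1) = 31/21.
Against 2 this mix gives (13/21)·(-1) + (8/21)·(-5) = -53/21.
Against 3 this mix gives (13/21)·(-9) + (8/21)·8 = -53/21.
All of the column player's active replies (2, 3) yield -53/21, and no column does worse for the row player. The mix makes the column player indifferent and guarantees -53/21, so it is optimal.

Yes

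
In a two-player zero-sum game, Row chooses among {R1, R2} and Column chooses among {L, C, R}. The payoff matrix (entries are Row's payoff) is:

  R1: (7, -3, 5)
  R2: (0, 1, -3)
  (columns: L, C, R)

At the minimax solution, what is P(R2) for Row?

Row minima: R1 → -3, R2 → -3; maximin = -3.
Column maxima: L → 7, C → 1, R → 5; minimax = 1.
-3 ≠ 1, so there is no saddle point; optimal play is mixed.
L is strictly dominated by R (it gives Row strictly more in every row), so Column never plays it.
On the remaining 2×2 (R1, R2 vs C, R):
Let Row play R1 with probability p. Expected payoff against C: (-3)p + 1(1−p) = −4p + 1; against R: 5p + (-3)(1−p) = 8p − 3.
Setting these equal: −4p + 1 = 8p − 3 ⇒ −12p = -4 ⇒ p = 1/3, and the value is (-4)·(1/3) + 1 = -1/3.
For Column: with q = P(C), equating R1's and R2's payoffs gives −8q + 5 = 4q − 3 ⇒ q = 2/3.

2/3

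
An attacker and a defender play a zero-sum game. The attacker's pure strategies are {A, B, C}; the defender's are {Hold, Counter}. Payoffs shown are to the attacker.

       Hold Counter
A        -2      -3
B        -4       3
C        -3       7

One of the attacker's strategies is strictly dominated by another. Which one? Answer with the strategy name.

B

C gives a strictly higher payoff than B against every column: -3 > -4, 7 > 3.
So B is strictly dominated and the attacker never plays it.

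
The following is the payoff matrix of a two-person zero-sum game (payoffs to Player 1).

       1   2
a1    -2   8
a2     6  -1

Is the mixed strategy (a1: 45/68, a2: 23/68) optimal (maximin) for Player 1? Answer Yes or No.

No

Against 1 this mix gives (45/68)·(-2) + (23/68)·6 = 12/17.
Against 2 this mix gives (45/68)·8 + (23/68)·(-1) = 337/68.
Player 2 will play 1, holding Player 1 to 12/17. Shifting weight toward the row that does better against 1 would raise this floor (the equalizing mix achieves 46/17 against both 1 and 2), so the proposed strategy is not optimal.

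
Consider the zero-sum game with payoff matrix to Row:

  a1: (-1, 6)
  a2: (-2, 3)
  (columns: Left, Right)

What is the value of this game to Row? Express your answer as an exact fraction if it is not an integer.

-1

Row minima: a1 → -1, a2 → -2; maximin = -1.
Column maxima: Left → -1, Right → 6; minimax = -1.
Since maximin = minimax = -1, there is a saddle point and the value is -1.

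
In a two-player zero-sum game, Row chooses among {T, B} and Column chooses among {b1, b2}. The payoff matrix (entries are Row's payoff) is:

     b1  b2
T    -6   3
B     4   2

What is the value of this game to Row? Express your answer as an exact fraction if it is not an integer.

Row minima: T → -6, B → 2; maximin = 2.
Column maxima: b1 → 4, b2 → 3; minimax = 3.
2 ≠ 3, so there is no saddle point; optimal play is mixed.
Let Row play T with probability p. Expected payoff against b1: (-6)p + 4(1−p) = −10p + 4; against b2: 3p + 2(1−p) = p + 2.
Setting these equal: −10p + 4 = p + 2 ⇒ −11p = -2 ⇒ p = 2/11, and the value is (-10)·(2/11) + 4 = 24/11.
For Column: with q = P(b1), equating T's and B's payoffs gives −9q + 3 = 2q + 2 ⇒ q = 1/11.

24/11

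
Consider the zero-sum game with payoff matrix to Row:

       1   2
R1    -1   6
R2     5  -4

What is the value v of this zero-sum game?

Row minima: R1 → -1, R2 → -4; maximin = -1.
Column maxima: 1 → 5, 2 → 6; minimax = 5.
-1 ≠ 5, so there is no saddle point; optimal play is mixed.
Let Row play R1 with probability p. Expected payoff against 1: (-1)p + 5(1−p) = −6p + 5; against 2: 6p + (-4)(1−p) = 10p − 4.
Setting these equal: −6p + 5 = 10p − 4 ⇒ −16p = -9 ⇒ p = 9/16, and the value is (-6)·(9/16) + 5 = 13/8.
For Column: with q = P(1), equating R1's and R2's payoffs gives −7q + 6 = 9q − 4 ⇒ q = 5/8.

13/8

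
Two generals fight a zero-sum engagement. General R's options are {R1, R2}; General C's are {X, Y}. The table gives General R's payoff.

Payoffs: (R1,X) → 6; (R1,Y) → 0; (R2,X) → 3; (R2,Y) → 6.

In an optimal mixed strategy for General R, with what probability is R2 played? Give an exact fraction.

2/3

Row minima: R1 → 0, R2 → 3; maximin = 3.
Column maxima: X → 6, Y → 6; minimax = 6.
3 ≠ 6, so there is no saddle point; optimal play is mixed.
Let General R play R1 with probability p. Expected payoff against X: 6p + 3(1−p) = 3p + 3; against Y: 0p + 6(1−p) = −6p + 6.
Setting these equal: 3p + 3 = −6p + 6 ⇒ 9p = 3 ⇒ p = 1/3, and the value is (3)·(1/3) + 3 = 4.
For General C: with q = P(X), equating R1's and R2's payoffs gives 6q = −3q + 6 ⇒ q = 2/3.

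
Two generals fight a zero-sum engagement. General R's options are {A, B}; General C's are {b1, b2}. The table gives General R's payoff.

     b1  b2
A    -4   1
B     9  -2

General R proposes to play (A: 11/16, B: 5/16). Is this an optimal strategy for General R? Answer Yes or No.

Against b1 this mix gives (11/16)·(-4) + (5/16)·9 = 1/16.
Against b2 this mix gives (11/16)·1 + (5/16)·(-2) = 1/16.
All of General C's active replies (b1, b2) yield 1/16, and no column does worse for General R. The mix makes General C indifferent and guarantees 1/16, so it is optimal.

Yes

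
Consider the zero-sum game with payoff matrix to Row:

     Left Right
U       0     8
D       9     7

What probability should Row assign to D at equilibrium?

Row minima: U → 0, D → 7; maximin = 7.
Column maxima: Left → 9, Right → 8; minimax = 8.
7 ≠ 8, so there is no saddle point; optimal play is mixed.
Let Row play U with probability p. Expected payoff against Left: 0p + 9(1−p) = −9p + 9; against Right: 8p + 7(1−p) = p + 7.
Setting these equal: −9p + 9 = p + 7 ⇒ −10p = -2 ⇒ p = 1/5, and the value is (-9)·(1/5) + 9 = 36/5.
For Column: with q = P(Left), equating U's and D's payoffs gives −8q + 8 = 2q + 7 ⇒ q = 1/10.

4/5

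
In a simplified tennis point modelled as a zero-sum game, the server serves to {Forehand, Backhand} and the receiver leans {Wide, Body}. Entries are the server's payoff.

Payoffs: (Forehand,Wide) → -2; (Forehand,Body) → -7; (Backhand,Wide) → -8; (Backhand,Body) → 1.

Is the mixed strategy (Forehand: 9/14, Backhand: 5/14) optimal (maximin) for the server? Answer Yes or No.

Against Wide this mix gives (9/14)·(-2) + (5/14)·(-8) = -29/7.
Against Body this mix gives (9/14)·(-7) + (5/14)·1 = -29/7.
All of the receiver's active replies (Wide, Body) yield -29/7, and no column does worse for the server. The mix makes the receiver indifferent and guarantees -29/7, so it is optimal.

Yes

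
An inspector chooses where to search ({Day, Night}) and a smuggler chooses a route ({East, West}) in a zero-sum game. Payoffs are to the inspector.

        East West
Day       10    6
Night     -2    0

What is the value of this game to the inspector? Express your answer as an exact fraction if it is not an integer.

Row minima: Day → 6, Night → -2; maximin = 6.
Column maxima: East → 10, West → 6; minimax = 6.
Since maximin = minimax = 6, there is a saddle point and the value is 6.

6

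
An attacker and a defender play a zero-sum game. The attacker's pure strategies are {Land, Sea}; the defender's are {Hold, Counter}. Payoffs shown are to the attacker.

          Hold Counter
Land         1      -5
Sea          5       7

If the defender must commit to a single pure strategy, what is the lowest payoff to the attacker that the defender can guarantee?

Column maxima: Hold → 5, Counter → 7.
The smallest of these is 5.

5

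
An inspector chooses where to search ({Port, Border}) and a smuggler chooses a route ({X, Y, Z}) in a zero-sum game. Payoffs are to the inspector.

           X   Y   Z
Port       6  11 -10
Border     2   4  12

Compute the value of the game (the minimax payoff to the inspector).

46/13

Row minima: Port → -10, Border → 2; maximin = 2.
Column maxima: X → 6, Y → 11, Z → 12; minimax = 6.
2 ≠ 6, so there is no saddle point; optimal play is mixed.
Y is strictly dominated by X (it gives the inspector strictly more in every row), so the smuggler never plays it.
On the remaining 2×2 (Port, Border vs X, Z):
Let the inspector play Port with probability p. Expected payoff against X: 6p + 2(1−p) = 4p + 2; against Z: (-10)p + 12(1−p) = −22p + 12.
Setting these equal: 4p + 2 = −22p + 12 ⇒ 26p = 10 ⇒ p = 5/13, and the value is (4)·(5/13) + 2 = 46/13.
For the smuggler: with q = P(X), equating Port's and Border's payoffs gives 16q − 10 = −10q + 12 ⇒ q = 11/13.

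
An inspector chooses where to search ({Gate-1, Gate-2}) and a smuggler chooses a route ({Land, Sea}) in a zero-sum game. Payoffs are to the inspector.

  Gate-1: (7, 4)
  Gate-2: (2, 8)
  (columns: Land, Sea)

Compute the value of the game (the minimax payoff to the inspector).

16/3

Row minima: Gate-1 → 4, Gate-2 → 2; maximin = 4.
Column maxima: Land → 7, Sea → 8; minimax = 7.
4 ≠ 7, so there is no saddle point; optimal play is mixed.
Let the inspector play Gate-1 with probability p. Expected payoff against Land: 7p + 2(1−p) = 5p + 2; against Sea: 4p + 8(1−p) = −4p + 8.
Setting these equal: 5p + 2 = −4p + 8 ⇒ 9p = 6 ⇒ p = 2/3, and the value is (5)·(2/3) + 2 = 16/3.
For the smuggler: with q = P(Land), equating Gate-1's and Gate-2's payoffs gives 3q + 4 = −6q + 8 ⇒ q = 4/9.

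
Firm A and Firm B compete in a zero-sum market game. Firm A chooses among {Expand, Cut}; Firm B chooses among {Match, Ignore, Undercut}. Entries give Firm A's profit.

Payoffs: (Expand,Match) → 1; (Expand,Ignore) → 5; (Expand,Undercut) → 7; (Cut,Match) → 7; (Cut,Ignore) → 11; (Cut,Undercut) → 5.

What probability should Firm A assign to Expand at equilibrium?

Row minima: Expand → 1, Cut → 5; maximin = 5.
Column maxima: Match → 7, Ignore → 11, Undercut → 7; minimax = 7.
5 ≠ 7, so there is no saddle point; optimal play is mixed.
Ignore is strictly dominated by Match (it gives Firm A strictly more in every row), so Firm B never plays it.
On the remaining 2×2 (Expand, Cut vs Match, Undercut):
Let Firm A play Expand with probability p. Expected payoff against Match: 1p + 7(1−p) = −6p + 7; against Undercut: 7p + 5(1−p) = 2p + 5.
Setting these equal: −6p + 7 = 2p + 5 ⇒ −8p = -2 ⇒ p = 1/4, and the value is (-6)·(1/4) + 7 = 11/2.
For Firm B: with q = P(Match), equating Expand's and Cut's payoffs gives −6q + 7 = 2q + 5 ⇒ q = 1/4.

1/4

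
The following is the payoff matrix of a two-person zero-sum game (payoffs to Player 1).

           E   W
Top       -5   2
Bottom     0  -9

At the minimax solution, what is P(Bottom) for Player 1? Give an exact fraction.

7/16

Row minima: Top → -5, Bottom → -9; maximin = -5.
Column maxima: E → 0, W → 2; minimax = 0.
-5 ≠ 0, so there is no saddle point; optimal play is mixed.
Let Player 1 play Top with probability p. Expected payoff against E: (-5)p + 0(1−p) = −5p; against W: 2p + (-9)(1−p) = 11p − 9.
Setting these equal: −5p = 11p − 9 ⇒ −16p = -9 ⇒ p = 9/16, and the value is (-5)·(9/16) = -45/16.
For Player 2: with q = P(E), equating Top's and Bottom's payoffs gives −7q + 2 = 9q − 9 ⇒ q = 11/16.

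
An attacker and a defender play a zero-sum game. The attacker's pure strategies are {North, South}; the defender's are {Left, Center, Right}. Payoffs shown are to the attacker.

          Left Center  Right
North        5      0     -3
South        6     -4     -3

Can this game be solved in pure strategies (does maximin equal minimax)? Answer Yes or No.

Row minima: North → -3, South → -4; maximin = -3.
Column maxima: Left → 6, Center → 0, Right → -3; minimax = -3.
maximin = minimax = -3, so a saddle point exists.

Yes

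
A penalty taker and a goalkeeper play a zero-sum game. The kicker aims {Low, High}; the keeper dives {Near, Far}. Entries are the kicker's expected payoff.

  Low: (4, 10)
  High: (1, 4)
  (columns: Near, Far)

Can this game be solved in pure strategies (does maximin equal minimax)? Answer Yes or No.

Row minima: Low → 4, High → 1; maximin = 4.
Column maxima: Near → 4, Far → 10; minimax = 4.
maximin = minimax = 4, so a saddle point exists.

Yes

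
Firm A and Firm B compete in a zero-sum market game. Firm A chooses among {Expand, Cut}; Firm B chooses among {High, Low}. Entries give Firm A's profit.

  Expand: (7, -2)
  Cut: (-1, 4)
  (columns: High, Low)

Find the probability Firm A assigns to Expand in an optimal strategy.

Row minima: Expand → -2, Cut → -1; maximin = -1.
Column maxima: High → 7, Low → 4; minimax = 4.
-1 ≠ 4, so there is no saddle point; optimal play is mixed.
Let Firm A play Expand with probability p. Expected payoff against High: 7p + (-1)(1−p) = 8p − 1; against Low: (-2)p + 4(1−p) = −6p + 4.
Setting these equal: 8p − 1 = −6p + 4 ⇒ 14p = 5 ⇒ p = 5/14, and the value is (8)·(5/14) − 1 = 13/7.
For Firm B: with q = P(High), equating Expand's and Cut's payoffs gives 9q − 2 = −5q + 4 ⇒ q = 3/7.

5/14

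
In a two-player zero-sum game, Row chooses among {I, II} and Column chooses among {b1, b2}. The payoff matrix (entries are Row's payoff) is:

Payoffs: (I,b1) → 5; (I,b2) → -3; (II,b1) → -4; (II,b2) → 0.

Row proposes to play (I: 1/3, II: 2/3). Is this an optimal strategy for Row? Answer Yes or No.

Yes

Against b1 this mix gives (1/3)·5 + (2/3)·(-4) = -1.
Against b2 this mix gives (1/3)·(-3) + (2/3)·0 = -1.
All of Column's active replies (b1, b2) yield -1, and no column does worse for Row. The mix makes Column indifferent and guarantees -1, so it is optimal.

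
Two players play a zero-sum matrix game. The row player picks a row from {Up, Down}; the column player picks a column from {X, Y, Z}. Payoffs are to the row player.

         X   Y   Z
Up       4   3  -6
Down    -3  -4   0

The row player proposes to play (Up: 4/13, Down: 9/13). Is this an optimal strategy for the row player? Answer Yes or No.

Against X this mix gives (4/13)·4 + (9/13)·(-3) = -11/13.
Against Y this mix gives (4/13)·3 + (9/13)·(-4) = -24/13.
Against Z this mix gives (4/13)·(-6) + (9/13)·0 = -24/13.
All of the column player's active replies (Y, Z) yield -24/13, and no column does worse for the row player. The mix makes the column player indifferent and guarantees -24/13, so it is optimal.

Yes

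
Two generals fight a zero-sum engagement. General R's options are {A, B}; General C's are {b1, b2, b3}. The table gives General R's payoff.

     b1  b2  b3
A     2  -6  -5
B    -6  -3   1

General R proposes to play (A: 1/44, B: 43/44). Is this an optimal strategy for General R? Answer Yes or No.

Against b1 this mix gives (1/44)·2 + (43/44)·(-6) = -64/11.
Against b2 this mix gives (1/44)·(-6) + (43/44)·(-3) = -135/44.
Against b3 this mix gives (1/44)·(-5) + (43/44)·1 = 19/22.
General C will play b1, holding General R to -64/11. Shifting weight toward the row that does better against b1 would raise this floor (the equalizing mix achieves -42/11 against both b1 and b2), so the proposed strategy is not optimal.

No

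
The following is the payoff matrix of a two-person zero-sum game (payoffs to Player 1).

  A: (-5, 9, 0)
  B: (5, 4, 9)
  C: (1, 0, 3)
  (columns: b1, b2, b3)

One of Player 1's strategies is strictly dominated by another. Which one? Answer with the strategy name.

C

B gives a strictly higher payoff than C against every column: 5 > 1, 4 > 0, 9 > 3.
So C is strictly dominated and Player 1 never plays it.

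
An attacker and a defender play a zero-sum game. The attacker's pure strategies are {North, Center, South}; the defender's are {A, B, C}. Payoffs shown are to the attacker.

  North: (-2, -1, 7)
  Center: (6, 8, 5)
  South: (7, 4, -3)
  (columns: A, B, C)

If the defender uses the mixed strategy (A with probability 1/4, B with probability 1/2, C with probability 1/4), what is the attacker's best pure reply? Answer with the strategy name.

Center

Expected payoff of North: (1/4)·(-2) + (1/2)·(-1) + (1/4)·7 = 3/4.
Expected payoff of Center: (1/4)·6 + (1/2)·8 + (1/4)·5 = 27/4.
Expected payoff of South: (1/4)·7 + (1/2)·4 + (1/4)·(-3) = 3.
The largest is 27/4, so the attacker's best response is Center.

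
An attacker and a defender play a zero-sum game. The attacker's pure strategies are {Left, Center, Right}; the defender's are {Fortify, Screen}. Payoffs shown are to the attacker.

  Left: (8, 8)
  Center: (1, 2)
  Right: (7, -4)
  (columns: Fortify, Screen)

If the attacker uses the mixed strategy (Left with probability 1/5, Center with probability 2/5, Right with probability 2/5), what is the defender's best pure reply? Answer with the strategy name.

If the defender plays Fortify, the attacker's expected payoff is (1/5)·8 + (2/5)·1 + (2/5)·7 = 24/5.
If the defender plays Screen, the attacker's expected payoff is (1/5)·8 + (2/5)·2 + (2/5)·(-4) = 4/5.
The defender minimizes the attacker's payoff; the smallest is 4/5, so the best response is Screen.

Screen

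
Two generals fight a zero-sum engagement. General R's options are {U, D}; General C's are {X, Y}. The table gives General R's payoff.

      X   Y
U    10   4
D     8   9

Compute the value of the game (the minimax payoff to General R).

Row minima: U → 4, D → 8; maximin = 8.
Column maxima: X → 10, Y → 9; minimax = 9.
8 ≠ 9, so there is no saddle point; optimal play is mixed.
Let General R play U with probability p. Expected payoff against X: 10p + 8(1−p) = 2p + 8; against Y: 4p + 9(1−p) = −5p + 9.
Setting these equal: 2p + 8 = −5p + 9 ⇒ 7p = 1 ⇒ p = 1/7, and the value is (2)·(1/7) + 8 = 58/7.
For General C: with q = P(X), equating U's and D's payoffs gives 6q + 4 = −q + 9 ⇒ q = 5/7.

58/7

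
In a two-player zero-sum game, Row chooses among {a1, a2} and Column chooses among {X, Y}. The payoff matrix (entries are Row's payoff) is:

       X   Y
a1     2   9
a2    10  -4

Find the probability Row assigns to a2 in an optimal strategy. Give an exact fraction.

1/3

Row minima: a1 → 2, a2 → -4; maximin = 2.
Column maxima: X → 10, Y → 9; minimax = 9.
2 ≠ 9, so there is no saddle point; optimal play is mixed.
Let Row play a1 with probability p. Expected payoff against X: 2p + 10(1−p) = −8p + 10; against Y: 9p + (-4)(1−p) = 13p − 4.
Setting these equal: −8p + 10 = 13p − 4 ⇒ −21p = -14 ⇒ p = 2/3, and the value is (-8)·(2/3) + 10 = 14/3.
For Column: with q = P(X), equating a1's and a2's payoffs gives −7q + 9 = 14q − 4 ⇒ q = 13/21.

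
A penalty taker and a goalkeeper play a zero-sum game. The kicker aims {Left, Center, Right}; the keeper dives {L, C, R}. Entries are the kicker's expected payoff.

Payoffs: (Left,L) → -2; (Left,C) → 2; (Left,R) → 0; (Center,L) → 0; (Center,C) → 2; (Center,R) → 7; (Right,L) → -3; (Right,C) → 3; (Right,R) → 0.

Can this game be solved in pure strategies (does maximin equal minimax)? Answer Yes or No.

Yes

Row minima: Left → -2, Center → 0, Right → -3; maximin = 0.
Column maxima: L → 0, C → 3, R → 7; minimax = 0.
maximin = minimax = 0, so a saddle point exists.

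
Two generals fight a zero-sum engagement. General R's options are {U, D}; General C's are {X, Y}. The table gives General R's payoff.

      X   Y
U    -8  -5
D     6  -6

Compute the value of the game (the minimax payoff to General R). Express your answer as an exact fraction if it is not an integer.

-26/5

Row minima: U → -8, D → -6; maximin = -6.
Column maxima: X → 6, Y → -5; minimax = -5.
-6 ≠ -5, so there is no saddle point; optimal play is mixed.
Let General R play U with probability p. Expected payoff against X: (-8)p + 6(1−p) = −14p + 6; against Y: (-5)p + (-6)(1−p) = p − 6.
Setting these equal: −14p + 6 = p − 6 ⇒ −15p = -12 ⇒ p = 4/5, and the value is (-14)·(4/5) + 6 = -26/5.
For General C: with q = P(X), equating U's and D's payoffs gives −3q − 5 = 12q − 6 ⇒ q = 1/15.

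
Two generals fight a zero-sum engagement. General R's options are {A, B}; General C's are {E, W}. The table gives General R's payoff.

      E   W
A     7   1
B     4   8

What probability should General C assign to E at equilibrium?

Row minima: A → 1, B → 4; maximin = 4.
Column maxima: E → 7, W → 8; minimax = 7.
4 ≠ 7, so there is no saddle point; optimal play is mixed.
Let General R play A with probability p. Expected payoff against E: 7p + 4(1−p) = 3p + 4; against W: 1p + 8(1−p) = −7p + 8.
Setting these equal: 3p + 4 = −7p + 8 ⇒ 10p = 4 ⇒ p = 2/5, and the value is (3)·(2/5) + 4 = 26/5.
For General C: with q = P(E), equating A's and B's payoffs gives 6q + 1 = −4q + 8 ⇒ q = 7/10.

7/10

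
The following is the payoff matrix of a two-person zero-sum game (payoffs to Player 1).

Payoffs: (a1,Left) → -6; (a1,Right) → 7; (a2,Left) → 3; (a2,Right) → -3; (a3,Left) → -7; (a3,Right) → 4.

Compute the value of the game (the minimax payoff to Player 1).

3/19

Row minima: a1 → -6, a2 → -3, a3 → -7; maximin = -3.
Column maxima: Left → 3, Right → 7; minimax = 3.
-3 ≠ 3, so there is no saddle point; optimal play is mixed.
a3 is strictly dominated by a1, so Player 1 never plays it.
On the remaining 2×2 (a1, a2 vs Left, Right):
Let Player 1 play a1 with probability p. Expected payoff against Left: (-6)p + 3(1−p) = −9p + 3; against Right: 7p + (-3)(1−p) = 10p − 3.
Setting these equal: −9p + 3 = 10p − 3 ⇒ −19p = -6 ⇒ p = 6/19, and the value is (-9)·(6/19) + 3 = 3/19.
For Player 2: with q = P(Left), equating a1's and a2's payoffs gives −13q + 7 = 6q − 3 ⇒ q = 10/19.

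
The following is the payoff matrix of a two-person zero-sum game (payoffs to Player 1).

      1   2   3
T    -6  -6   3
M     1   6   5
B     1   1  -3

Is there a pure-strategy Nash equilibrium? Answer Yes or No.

Row minima: T → -6, M → 1, B → -3; maximin = 1.
Column maxima: 1 → 1, 2 → 6, 3 → 5; minimax = 1.
maximin = minimax = 1, so a saddle point exists.

Yes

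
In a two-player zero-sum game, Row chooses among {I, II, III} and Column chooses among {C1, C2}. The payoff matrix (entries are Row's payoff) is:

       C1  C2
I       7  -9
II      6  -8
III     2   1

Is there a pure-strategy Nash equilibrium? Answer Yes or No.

Row minima: I → -9, II → -8, III → 1; maximin = 1.
Column maxima: C1 → 7, C2 → 1; minimax = 1.
maximin = minimax = 1, so a saddle point exists.

Yes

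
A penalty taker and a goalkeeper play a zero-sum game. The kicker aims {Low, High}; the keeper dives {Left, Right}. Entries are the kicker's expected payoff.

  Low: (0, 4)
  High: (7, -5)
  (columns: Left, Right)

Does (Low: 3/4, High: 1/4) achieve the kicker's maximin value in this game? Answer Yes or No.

Yes

Against Left this mix gives (3/4)·0 + (1/4)·7 = 7/4.
Against Right this mix gives (3/4)·4 + (1/4)·(-5) = 7/4.
All of the keeper's active replies (Left, Right) yield 7/4, and no column does worse for the kicker. The mix makes the keeper indifferent and guarantees 7/4, so it is optimal.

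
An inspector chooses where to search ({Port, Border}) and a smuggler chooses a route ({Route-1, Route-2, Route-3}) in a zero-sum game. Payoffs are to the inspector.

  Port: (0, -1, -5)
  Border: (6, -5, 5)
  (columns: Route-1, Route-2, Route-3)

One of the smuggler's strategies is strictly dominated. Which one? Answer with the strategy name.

Route-1

Route-2 holds the inspector's payoff strictly below Route-1 in every row: -1 < 0, -5 < 6.
So Route-1 is strictly dominated for the smuggler.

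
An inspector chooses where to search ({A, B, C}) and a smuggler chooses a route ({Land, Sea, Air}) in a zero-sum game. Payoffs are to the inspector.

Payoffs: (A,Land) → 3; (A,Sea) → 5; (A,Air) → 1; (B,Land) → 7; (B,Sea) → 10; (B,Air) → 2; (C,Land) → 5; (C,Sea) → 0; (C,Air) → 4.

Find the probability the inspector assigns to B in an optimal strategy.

1/3

Row minima: A → 1, B → 2, C → 0; maximin = 2.
Column maxima: Land → 7, Sea → 10, Air → 4; minimax = 4.
2 ≠ 4, so there is no saddle point; optimal play is mixed.
A is strictly dominated by B, so the inspector never plays it.
Land is strictly dominated by Air (it gives the inspector strictly more in every row), so the smuggler never plays it.
On the remaining 2×2 (B, C vs Sea, Air):
Let the inspector play B with probability p. Expected payoff against Sea: 10p + 0(1−p) = 10p; against Air: 2p + 4(1−p) = −2p + 4.
Setting these equal: 10p = −2p + 4 ⇒ 12p = 4 ⇒ p = 1/3, and the value is (10)·(1/3) = 10/3.
For the smuggler: with q = P(Sea), equating B's and C's payoffs gives 8q + 2 = −4q + 4 ⇒ q = 1/6.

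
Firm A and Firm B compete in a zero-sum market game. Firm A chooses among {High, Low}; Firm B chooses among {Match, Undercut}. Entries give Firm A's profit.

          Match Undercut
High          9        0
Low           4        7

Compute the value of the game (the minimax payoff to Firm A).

Row minima: High → 0, Low → 4; maximin = 4.
Column maxima: Match → 9, Undercut → 7; minimax = 7.
4 ≠ 7, so there is no saddle point; optimal play is mixed.
Let Firm A play High with probability p. Expected payoff against Match: 9p + 4(1−p) = 5p + 4; against Undercut: 0p + 7(1−p) = −7p + 7.
Setting these equal: 5p + 4 = −7p + 7 ⇒ 12p = 3 ⇒ p = 1/4, and the value is (5)·(1/4) + 4 = 21/4.
For Firm B: with q = P(Match), equating High's and Low's payoffs gives 9q = −3q + 7 ⇒ q = 7/12.

21/4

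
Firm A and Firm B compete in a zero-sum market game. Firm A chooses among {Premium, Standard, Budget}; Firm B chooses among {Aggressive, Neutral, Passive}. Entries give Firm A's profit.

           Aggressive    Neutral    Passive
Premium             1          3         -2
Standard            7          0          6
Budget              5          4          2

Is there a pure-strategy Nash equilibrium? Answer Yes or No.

Row minima: Premium → -2, Standard → 0, Budget → 2; maximin = 2.
Column maxima: Aggressive → 7, Neutral → 4, Passive → 6; minimax = 4.
2 ≠ 4, so no pure-strategy equilibrium exists.

No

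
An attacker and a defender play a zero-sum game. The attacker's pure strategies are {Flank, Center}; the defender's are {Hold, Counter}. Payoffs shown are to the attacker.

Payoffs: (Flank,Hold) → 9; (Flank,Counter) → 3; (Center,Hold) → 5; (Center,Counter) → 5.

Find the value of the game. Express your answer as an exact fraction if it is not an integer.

Row minima: Flank → 3, Center → 5; maximin = 5.
Column maxima: Hold → 9, Counter → 5; minimax = 5.
Since maximin = minimax = 5, there is a saddle point and the value is 5.

5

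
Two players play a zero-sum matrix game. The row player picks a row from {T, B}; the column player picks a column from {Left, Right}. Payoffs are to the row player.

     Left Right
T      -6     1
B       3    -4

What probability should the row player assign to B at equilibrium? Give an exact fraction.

Row minima: T → -6, B → -4; maximin = -4.
Column maxima: Left → 3, Right → 1; minimax = 1.
-4 ≠ 1, so there is no saddle point; optimal play is mixed.
Let the row player play T with probability p. Expected payoff against Left: (-6)p + 3(1−p) = −9p + 3; against Right: 1p + (-4)(1−p) = 5p − 4.
Setting these equal: −9p + 3 = 5p − 4 ⇒ −14p = -7 ⇒ p = 1/2, and the value is (-9)·(1/2) + 3 = -3/2.
For the column player: with q = P(Left), equating T's and B's payoffs gives −7q + 1 = 7q − 4 ⇒ q = 5/14.

1/2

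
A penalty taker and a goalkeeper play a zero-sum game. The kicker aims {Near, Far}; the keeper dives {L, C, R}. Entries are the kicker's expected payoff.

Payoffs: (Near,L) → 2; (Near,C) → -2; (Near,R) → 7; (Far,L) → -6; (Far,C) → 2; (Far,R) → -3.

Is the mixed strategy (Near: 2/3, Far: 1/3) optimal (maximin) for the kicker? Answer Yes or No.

Yes

Against L this mix gives (2/3)·2 + (1/3)·(-6) = -2/3.
Against C this mix gives (2/3)·(-2) + (1/3)·2 = -2/3.
Against R this mix gives (2/3)·7 + (1/3)·(-3) = 11/3.
All of the keeper's active replies (L, C) yield -2/3, and no column does worse for the kicker. The mix makes the keeper indifferent and guarantees -2/3, so it is optimal.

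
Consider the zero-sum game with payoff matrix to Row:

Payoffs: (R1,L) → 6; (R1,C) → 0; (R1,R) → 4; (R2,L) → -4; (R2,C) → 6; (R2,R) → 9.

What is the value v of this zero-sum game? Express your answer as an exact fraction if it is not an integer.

9/4

Row minima: R1 → 0, R2 → -4; maximin = 0.
Column maxima: L → 6, C → 6, R → 9; minimax = 6.
0 ≠ 6, so there is no saddle point; optimal play is mixed.
R is strictly dominated by C (it gives Row strictly more in every row), so Column never plays it.
On the remaining 2×2 (R1, R2 vs L, C):
Let Row play R1 with probability p. Expected payoff against L: 6p + (-4)(1−p) = 10p − 4; against C: 0p + 6(1−p) = −6p + 6.
Setting these equal: 10p − 4 = −6p + 6 ⇒ 16p = 10 ⇒ p = 5/8, and the value is (10)·(5/8) − 4 = 9/4.
For Column: with q = P(L), equating R1's and R2's payoffs gives 6q = −10q + 6 ⇒ q = 3/8.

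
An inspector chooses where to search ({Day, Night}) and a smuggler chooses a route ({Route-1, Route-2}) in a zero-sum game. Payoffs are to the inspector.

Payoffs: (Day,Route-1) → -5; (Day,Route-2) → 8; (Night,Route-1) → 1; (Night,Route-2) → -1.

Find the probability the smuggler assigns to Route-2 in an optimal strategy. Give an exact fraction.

Row minima: Day → -5, Night → -1; maximin = -1.
Column maxima: Route-1 → 1, Route-2 → 8; minimax = 1.
-1 ≠ 1, so there is no saddle point; optimal play is mixed.
Let the inspector play Day with probability p. Expected payoff against Route-1: (-5)p + 1(1−p) = −6p + 1; against Route-2: 8p + (-1)(1−p) = 9p − 1.
Setting these equal: −6p + 1 = 9p − 1 ⇒ −15p = -2 ⇒ p = 2/15, and the value is (-6)·(2/15) + 1 = 1/5.
For the smuggler: with q = P(Route-1), equating Day's and Night's payoffs gives −13q + 8 = 2q − 1 ⇒ q = 3/5.

2/5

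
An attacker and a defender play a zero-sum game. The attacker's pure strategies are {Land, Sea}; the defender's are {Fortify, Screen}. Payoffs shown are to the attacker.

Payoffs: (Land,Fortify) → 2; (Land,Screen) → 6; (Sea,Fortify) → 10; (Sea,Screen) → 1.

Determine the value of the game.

58/13

Row minima: Land → 2, Sea → 1; maximin = 2.
Column maxima: Fortify → 10, Screen → 6; minimax = 6.
2 ≠ 6, so there is no saddle point; optimal play is mixed.
Let the attacker play Land with probability p. Expected payoff against Fortify: 2p + 10(1−p) = −8p + 10; against Screen: 6p + 1(1−p) = 5p + 1.
Setting these equal: −8p + 10 = 5p + 1 ⇒ −13p = -9 ⇒ p = 9/13, and the value is (-8)·(9/13) + 10 = 58/13.
For the defender: with q = P(Fortify), equating Land's and Sea's payoffs gives −4q + 6 = 9q + 1 ⇒ q = 5/13.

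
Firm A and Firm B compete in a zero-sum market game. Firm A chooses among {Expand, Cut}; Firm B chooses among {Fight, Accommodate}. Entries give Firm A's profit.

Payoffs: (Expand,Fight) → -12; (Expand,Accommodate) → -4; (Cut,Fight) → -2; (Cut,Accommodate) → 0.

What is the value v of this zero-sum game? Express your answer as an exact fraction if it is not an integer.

Row minima: Expand → -12, Cut → -2; maximin = -2.
Column maxima: Fight → -2, Accommodate → 0; minimax = -2.
Since maximin = minimax = -2, there is a saddle point and the value is -2.

-2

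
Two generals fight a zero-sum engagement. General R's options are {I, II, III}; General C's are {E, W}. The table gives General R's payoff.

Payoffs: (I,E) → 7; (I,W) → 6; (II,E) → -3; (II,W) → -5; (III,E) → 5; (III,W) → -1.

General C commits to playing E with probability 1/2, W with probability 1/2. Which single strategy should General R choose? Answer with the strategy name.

Expected payoff of I: (1/2)·7 + (1/2)·6 = 13/2.
Expected payoff of II: (1/2)·(-3) + (1/2)·(-5) = -4.
Expected payoff of III: (1/2)·5 + (1/2)·(-1) = 2.
The largest is 13/2, so General R's best response is I.

I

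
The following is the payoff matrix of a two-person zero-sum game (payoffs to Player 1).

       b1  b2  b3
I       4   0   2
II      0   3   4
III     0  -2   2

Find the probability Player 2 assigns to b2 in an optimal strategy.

Row minima: I → 0, II → 0, III → -2; maximin = 0.
Column maxima: b1 → 4, b2 → 3, b3 → 4; minimax = 3.
0 ≠ 3, so there is no saddle point; optimal play is mixed.
b3 is strictly dominated by b2 (it gives Player 1 strictly more in every row), so Player 2 never plays it.
With b3 eliminated, III is strictly dominated by I (I gives Player 1 strictly more in every remaining column), so Player 1 never plays it.
On the remaining 2×2 (I, II vs b1, b2):
Let Player 1 play I with probability p. Expected payoff against b1: 4p + 0(1−p) = 4p; against b2: 0p + 3(1−p) = −3p + 3.
Setting these equal: 4p = −3p + 3 ⇒ 7p = 3 ⇒ p = 3/7, and the value is (4)·(3/7) = 12/7.
For Player 2: with q = P(b1), equating I's and II's payoffs gives 4q = −3q + 3 ⇒ q = 3/7.

4/7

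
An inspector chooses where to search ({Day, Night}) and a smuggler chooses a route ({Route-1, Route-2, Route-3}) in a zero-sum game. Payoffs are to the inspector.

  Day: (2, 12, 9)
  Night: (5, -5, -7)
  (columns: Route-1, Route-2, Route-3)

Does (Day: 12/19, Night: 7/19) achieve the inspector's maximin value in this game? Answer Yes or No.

Yes

Against Route-1 this mix gives (12/19)·2 + (7/19)·5 = 59/19.
Against Route-2 this mix gives (12/19)·12 + (7/19)·(-5) = 109/19.
Against Route-3 this mix gives (12/19)·9 + (7/19)·(-7) = 59/19.
All of the smuggler's active replies (Route-1, Route-3) yield 59/19, and no column does worse for the inspector. The mix makes the smuggler indifferent and guarantees 59/19, so it is optimal.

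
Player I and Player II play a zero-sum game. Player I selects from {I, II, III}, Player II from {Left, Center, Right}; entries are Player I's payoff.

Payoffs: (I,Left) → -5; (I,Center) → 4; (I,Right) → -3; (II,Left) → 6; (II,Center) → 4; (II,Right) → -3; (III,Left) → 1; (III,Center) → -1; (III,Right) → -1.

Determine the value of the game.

-1

Row minima: I → -5, II → -3, III → -1; maximin = -1.
Column maxima: Left → 6, Center → 4, Right → -1; minimax = -1.
Since maximin = minimax = -1, there is a saddle point and the value is -1.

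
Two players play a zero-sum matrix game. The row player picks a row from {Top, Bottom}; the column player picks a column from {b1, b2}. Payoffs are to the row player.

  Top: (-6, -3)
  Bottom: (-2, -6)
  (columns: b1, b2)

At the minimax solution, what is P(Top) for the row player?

4/7

Row minima: Top → -6, Bottom → -6; maximin = -6.
Column maxima: b1 → -2, b2 → -3; minimax = -3.
-6 ≠ -3, so there is no saddle point; optimal play is mixed.
Let the row player play Top with probability p. Expected payoff against b1: (-6)p + (-2)(1−p) = −4p − 2; against b2: (-3)p + (-6)(1−p) = 3p − 6.
Setting these equal: −4p − 2 = 3p − 6 ⇒ −7p = -4 ⇒ p = 4/7, and the value is (-4)·(4/7) − 2 = -30/7.
For the column player: with q = P(b1), equating Top's and Bottom's payoffs gives −3q − 3 = 4q − 6 ⇒ q = 3/7.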